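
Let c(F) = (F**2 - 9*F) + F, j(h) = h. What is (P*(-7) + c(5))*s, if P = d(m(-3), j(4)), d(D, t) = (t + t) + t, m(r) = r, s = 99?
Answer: -9801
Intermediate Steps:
c(F) = F**2 - 8*F
d(D, t) = 3*t (d(D, t) = 2*t + t = 3*t)
P = 12 (P = 3*4 = 12)
(P*(-7) + c(5))*s = (12*(-7) + 5*(-8 + 5))*99 = (-84 + 5*(-3))*99 = (-84 - 15)*99 = -99*99 = -9801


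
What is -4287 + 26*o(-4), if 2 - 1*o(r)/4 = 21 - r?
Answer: -6679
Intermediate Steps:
o(r) = -76 + 4*r (o(r) = 8 - 4*(21 - r) = 8 + (-84 + 4*r) = -76 + 4*r)
-4287 + 26*o(-4) = -4287 + 26*(-76 + 4*(-4)) = -4287 + 26*(-76 - 16) = -4287 + 26*(-92) = -4287 - 2392 = -6679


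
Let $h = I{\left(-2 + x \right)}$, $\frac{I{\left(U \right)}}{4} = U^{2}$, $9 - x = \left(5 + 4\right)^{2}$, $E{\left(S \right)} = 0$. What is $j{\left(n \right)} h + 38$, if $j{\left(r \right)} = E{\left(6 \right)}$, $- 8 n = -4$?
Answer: $38$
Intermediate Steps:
$n = \frac{1}{2}$ ($n = \left(- \frac{1}{8}\right) \left(-4\right) = \frac{1}{2} \approx 0.5$)
$x = -72$ ($x = 9 - \left(5 + 4\right)^{2} = 9 - 9^{2} = 9 - 81 = -72$)
$j{\left(r \right)} = 0$
$I{\left(U \right)} = 4 U^{2}$
$h = 21904$ ($h = 4 \left(-2 - 72\right)^{2} = 4 \left(-74\right)^{2} = 4 \cdot 5476 = 21904$)
$j{\left(n \right)} h + 38 = 0 \cdot 21904 + 38 = 0 + 38 = 38$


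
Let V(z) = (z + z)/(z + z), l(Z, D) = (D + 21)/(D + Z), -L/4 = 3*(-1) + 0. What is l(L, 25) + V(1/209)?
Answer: 83/37 ≈ 2.2432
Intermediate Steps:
L = 12 (L = -4*(3*(-1) + 0) = -4*(-3 + 0) = -4*(-3) = 12)
l(Z, D) = (21 + D)/(D + Z)
V(z) = 1 (V(z) = (2*z)/((2*z)) = (2*z)*(1/(2*z)) = 1)
l(L, 25) + V(1/209) = (21 + 25)/(25 + 12) + 1 = 46/37 + 1 = 83/37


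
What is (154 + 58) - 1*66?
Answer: 146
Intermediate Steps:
(154 + 58) - 1*66 = 212 - 66 = 146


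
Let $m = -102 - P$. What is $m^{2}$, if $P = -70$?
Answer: $1024$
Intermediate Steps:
$m = -32$ ($m = -102 - -70 = -102 + 70 = -32$)
$m^{2} = \left(-32\right)^{2} = 1024$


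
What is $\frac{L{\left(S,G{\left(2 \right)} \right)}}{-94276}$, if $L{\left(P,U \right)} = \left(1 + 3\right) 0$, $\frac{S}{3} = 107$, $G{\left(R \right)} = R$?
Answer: $0$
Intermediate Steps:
$S = 321$ ($S = 3 \cdot 107 = 321$)
$L{\left(P,U \right)} = 0$ ($L{\left(P,U \right)} = 4 \cdot 0 = 0$)
$\frac{L{\left(S,G{\left(2 \right)} \right)}}{-94276} = \frac{0}{-94276} = 0 \left(- \frac{1}{94276}\right) = 0$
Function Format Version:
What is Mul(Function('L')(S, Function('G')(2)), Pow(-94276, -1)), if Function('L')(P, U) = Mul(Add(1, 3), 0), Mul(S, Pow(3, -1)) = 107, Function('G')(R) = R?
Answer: 0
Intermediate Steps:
S = 321 (S = Mul(3, 107) = 321)
Function('L')(P, U) = 0 (Function('L')(P, U) = Mul(4, 0) = 0)
Mul(Function('L')(S, Function('G')(2)), Pow(-94276, -1)) = Mul(0, Pow(-94276, -1)) = Mul(0, Rational(-1, 94276)) = 0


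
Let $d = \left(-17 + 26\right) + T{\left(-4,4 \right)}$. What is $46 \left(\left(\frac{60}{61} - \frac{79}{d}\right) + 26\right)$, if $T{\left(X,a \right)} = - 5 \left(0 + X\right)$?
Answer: $\frac{1974090}{1769} \approx 1115.9$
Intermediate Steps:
$T{\left(X,a \right)} = - 5 X$
$d = 29$ ($d = \left(-17 + 26\right) - -20 = 9 + 20 = 29$)
$46 \left(\left(\frac{60}{61} - \frac{79}{d}\right) + 26\right) = 46 \left(\left(\frac{60}{61} - \frac{79}{29}\right) + 26\right) = 46 \left(- \frac{3079}{1769} + 26\right) = 46 \cdot \frac{42915}{1769} = \frac{1974090}{1769}$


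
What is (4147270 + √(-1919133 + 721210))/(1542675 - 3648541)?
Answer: -2073635/1052933 - I*√1197923/2105866 ≈ -1.9694 - 0.00051974*I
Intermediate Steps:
(4147270 + √(-1919133 + 721210))/(1542675 - 3648541) = (4147270 + √(-1197923))/(-2105866) = (4147270 + I*√1197923)*(-1/2105866) = -2073635/1052933 - I*√1197923/2105866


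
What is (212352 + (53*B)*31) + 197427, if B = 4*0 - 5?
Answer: 401564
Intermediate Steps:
B = -5 (B = 0 - 5 = -5)
(212352 + (53*B)*31) + 197427 = (212352 + (53*(-5))*31) + 197427 = (212352 - 265*31) + 197427 = (212352 - 8215) + 197427 = 204137 + 197427 = 401564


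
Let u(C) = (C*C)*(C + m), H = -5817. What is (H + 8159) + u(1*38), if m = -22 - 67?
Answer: -71302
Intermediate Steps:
m = -89
u(C) = C**2*(-89 + C) (u(C) = (C*C)*(C - 89) = C**2*(-89 + C))
(H + 8159) + u(1*38) = (-5817 + 8159) + (1*38)**2*(-89 + 1*38) = 2342 + 38**2*(-89 + 38) = 2342 + 1444*(-51) = 2342 - 73644 = -71302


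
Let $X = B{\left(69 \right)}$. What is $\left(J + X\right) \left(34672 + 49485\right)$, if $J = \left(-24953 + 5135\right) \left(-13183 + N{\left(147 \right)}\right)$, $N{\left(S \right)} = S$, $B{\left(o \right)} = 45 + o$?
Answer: $21741755775234$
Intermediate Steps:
$J = 258347448$ ($J = \left(-24953 + 5135\right) \left(-13183 + 147\right) = \left(-19818\right) \left(-13036\right) = 258347448$)
$X = 114$ ($X = 45 + 69 = 114$)
$\left(J + X\right) \left(34672 + 49485\right) = \left(258347448 + 114\right) \left(34672 + 49485\right) = 258347562 \cdot 84157 = 21741755775234$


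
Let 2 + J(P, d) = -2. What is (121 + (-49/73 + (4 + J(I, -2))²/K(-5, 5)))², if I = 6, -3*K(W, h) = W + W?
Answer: 77158656/5329 ≈ 14479.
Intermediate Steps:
K(W, h) = -2*W/3 (K(W, h) = -(W + W)/3 = -2*W/3)
J(P, d) = -4 (J(P, d) = -2 - 2 = -4)
(121 + (-49/73 + (4 + J(I, -2))²/K(-5, 5)))² = (121 + (-49/73 + (4 - 4)²/((-⅔*(-5)))))² = (121 + (-49*1/73 + 0²/(10/3)))² = (121 + (-49/73 + 0*(3/10)))² = (121 + (-49/73 + 0))² = (121 - 49/73)² = (8784/73)² = 77158656/5329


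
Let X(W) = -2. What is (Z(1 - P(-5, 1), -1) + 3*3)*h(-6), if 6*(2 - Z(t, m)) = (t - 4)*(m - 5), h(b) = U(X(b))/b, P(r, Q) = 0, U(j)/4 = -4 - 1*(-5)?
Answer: -16/3 ≈ -5.3333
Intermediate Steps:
U(j) = 4 (U(j) = 4*(-4 - 1*(-5)) = 4*(-4 + 5) = 4*1 = 4)
h(b) = 4/b
Z(t, m) = 2 - (-5 + m)*(-4 + t)/6 (Z(t, m) = 2 - (t - 4)*(m - 5)/6 = 2 - (-4 + t)*(-5 + m)/6 = 2 - (-5 + m)*(-4 + t)/6)
(Z(1 - P(-5, 1), -1) + 3*3)*h(-6) = ((-4/3 + (⅔)*(-1) + 5*(1 - 1*0)/6 - ⅙*(-1)*(1 - 1*0)) + 3*3)*(4/(-6)) = ((-4/3 - ⅔ + 5*(1 + 0)/6 - ⅙*(-1)*(1 + 0)) + 9)*(4*(-⅙)) = ((-4/3 - ⅔ + (⅚)*1 - ⅙*(-1)*1) + 9)*(-⅔) = ((-4/3 - ⅔ + ⅚ + ⅙) + 9)*(-⅔) = (-1 + 9)*(-⅔) = 8*(-⅔) = -16/3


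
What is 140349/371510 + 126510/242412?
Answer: 3375917162/3752436755 ≈ 0.89966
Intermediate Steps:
140349/371510 + 126510/242412 = 140349*(1/371510) + 126510*(1/242412) = 140349/371510 + 21085/40402 = 3375917162/3752436755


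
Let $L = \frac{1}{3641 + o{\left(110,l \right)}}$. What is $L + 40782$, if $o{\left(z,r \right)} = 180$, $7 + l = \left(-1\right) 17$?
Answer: $\frac{155828023}{3821} \approx 40782.0$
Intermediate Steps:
$l = -24$ ($l = -7 - 17 = -24$)
$L = \frac{1}{3821}$ ($L = \frac{1}{3641 + 180} = \frac{1}{3821} \approx 0.00026171$)
$L + 40782 = \frac{1}{3821} + 40782 = \frac{155828023}{3821}$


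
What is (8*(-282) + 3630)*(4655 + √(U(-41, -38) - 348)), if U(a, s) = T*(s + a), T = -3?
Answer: 6395970 + 1374*I*√111 ≈ 6.396e+6 + 14476.0*I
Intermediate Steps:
U(a, s) = -3*a - 3*s (U(a, s) = -3*(s + a) = -3*(a + s) = -3*a - 3*s)
(8*(-282) + 3630)*(4655 + √(U(-41, -38) - 348)) = (8*(-282) + 3630)*(4655 + √((-3*(-41) - 3*(-38)) - 348)) = (-2256 + 3630)*(4655 + √((123 + 114) - 348)) = 1374*(4655 + √(237 - 348)) = 1374*(4655 + √(-111)) = 1374*(4655 + I*√111) = 6395970 + 1374*I*√111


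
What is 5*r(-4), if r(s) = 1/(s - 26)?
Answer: -1/6 ≈ -0.16667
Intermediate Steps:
r(s) = 1/(-26 + s)
5*r(-4) = 5/(-26 - 4) = 5/(-30) = 5*(-1/30) = -1/6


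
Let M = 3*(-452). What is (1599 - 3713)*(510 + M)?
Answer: 1788444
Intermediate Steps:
M = -1356
(1599 - 3713)*(510 + M) = (1599 - 3713)*(510 - 1356) = -2114*(-846) = 1788444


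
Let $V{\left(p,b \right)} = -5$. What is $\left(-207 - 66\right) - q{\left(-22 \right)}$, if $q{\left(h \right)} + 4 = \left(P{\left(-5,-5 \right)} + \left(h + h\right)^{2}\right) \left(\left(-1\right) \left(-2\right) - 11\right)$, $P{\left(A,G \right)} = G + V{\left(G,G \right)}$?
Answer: $17065$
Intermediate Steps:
$P{\left(A,G \right)} = -5 + G$ ($P{\left(A,G \right)} = G - 5 = -5 + G$)
$q{\left(h \right)} = 86 - 36 h^{2}$ ($q{\left(h \right)} = -4 + \left(\left(-5 - 5\right) + \left(h + h\right)^{2}\right) \left(\left(-1\right) \left(-2\right) - 11\right) = -4 + \left(-10 + \left(2 h\right)^{2}\right) \left(2 - 11\right) = -4 + \left(-10 + 4 h^{2}\right) \left(-9\right) = -4 - \left(-90 + 36 h^{2}\right) = 86 - 36 h^{2}$)
$\left(-207 - 66\right) - q{\left(-22 \right)} = \left(-207 - 66\right) - \left(86 - 36 \left(-22\right)^{2}\right) = -273 - \left(86 - 17424\right) = -273 - -17338 = -273 + 17338 = 17065$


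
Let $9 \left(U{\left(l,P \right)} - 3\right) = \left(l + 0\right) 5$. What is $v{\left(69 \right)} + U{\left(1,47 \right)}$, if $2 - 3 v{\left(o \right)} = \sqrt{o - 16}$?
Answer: $\frac{38}{9} - \frac{\sqrt{53}}{3} \approx 1.7955$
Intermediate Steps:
$U{\left(l,P \right)} = 3 + \frac{5 l}{9}$ ($U{\left(l,P \right)} = 3 + \frac{\left(l + 0\right) 5}{9} = 3 + \frac{l 5}{9} = 3 + \frac{5 l}{9}$)
$v{\left(o \right)} = \frac{2}{3} - \frac{\sqrt{-16 + o}}{3}$ ($v{\left(o \right)} = \frac{2}{3} - \frac{\sqrt{o - 16}}{3} = \frac{2}{3} - \frac{\sqrt{-16 + o}}{3}$)
$v{\left(69 \right)} + U{\left(1,47 \right)} = \left(\frac{2}{3} - \frac{\sqrt{-16 + 69}}{3}\right) + \left(3 + \frac{5}{9} \cdot 1\right) = \left(\frac{2}{3} - \frac{\sqrt{53}}{3}\right) + \left(3 + \frac{5}{9}\right) = \left(\frac{2}{3} - \frac{\sqrt{53}}{3}\right) + \frac{32}{9} = \frac{38}{9} - \frac{\sqrt{53}}{3}$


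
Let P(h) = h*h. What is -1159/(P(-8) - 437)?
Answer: 1159/373 ≈ 3.1072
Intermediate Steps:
P(h) = h**2
-1159/(P(-8) - 437) = -1159/((-8)**2 - 437) = -1159/(64 - 437) = -1159/(-373) = -1/373*(-1159) = 1159/373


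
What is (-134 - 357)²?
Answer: 241081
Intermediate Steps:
(-134 - 357)² = (-491)² = 241081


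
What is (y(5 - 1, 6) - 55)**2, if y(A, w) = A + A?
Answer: 2209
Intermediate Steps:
y(A, w) = 2*A
(y(5 - 1, 6) - 55)**2 = (2*(5 - 1) - 55)**2 = (2*4 - 55)**2 = (8 - 55)**2 = (-47)**2 = 2209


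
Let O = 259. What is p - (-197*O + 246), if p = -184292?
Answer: -133515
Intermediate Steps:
p - (-197*O + 246) = -184292 - (-197*259 + 246) = -184292 - (-51023 + 246) = -184292 - 1*(-50777) = -184292 + 50777 = -133515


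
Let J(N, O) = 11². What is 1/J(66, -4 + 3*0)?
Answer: 1/121 ≈ 0.0082645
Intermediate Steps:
J(N, O) = 121
1/J(66, -4 + 3*0) = 1/121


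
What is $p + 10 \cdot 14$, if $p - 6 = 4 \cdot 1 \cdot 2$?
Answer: $154$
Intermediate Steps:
$p = 14$ ($p = 6 + 4 \cdot 1 \cdot 2 = 6 + 4 \cdot 2 = 6 + 8 = 14$)
$p + 10 \cdot 14 = 14 + 10 \cdot 14 = 14 + 140 = 154$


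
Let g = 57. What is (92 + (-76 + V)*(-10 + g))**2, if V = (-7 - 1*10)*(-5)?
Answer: 265225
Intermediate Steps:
V = 85 (V = (-7 - 10)*(-5) = -17*(-5) = 85)
(92 + (-76 + V)*(-10 + g))**2 = (92 + (-76 + 85)*(-10 + 57))**2 = (92 + 9*47)**2 = (92 + 423)**2 = 515**2 = 265225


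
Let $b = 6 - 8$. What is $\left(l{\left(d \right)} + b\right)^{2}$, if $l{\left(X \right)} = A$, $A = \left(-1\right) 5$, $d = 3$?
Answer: $49$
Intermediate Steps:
$A = -5$
$l{\left(X \right)} = -5$
$b = -2$ ($b = 6 - 8 = -2$)
$\left(l{\left(d \right)} + b\right)^{2} = \left(-5 - 2\right)^{2} = \left(-7\right)^{2} = 49$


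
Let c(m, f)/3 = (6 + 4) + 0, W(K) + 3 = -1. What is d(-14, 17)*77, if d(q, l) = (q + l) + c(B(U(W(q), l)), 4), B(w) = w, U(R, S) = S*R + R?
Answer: 2541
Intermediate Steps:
W(K) = -4 (W(K) = -3 - 1 = -4)
U(R, S) = R + R*S (U(R, S) = R*S + R = R + R*S)
c(m, f) = 30 (c(m, f) = 3*((6 + 4) + 0) = 3*(10 + 0) = 3*10 = 30)
d(q, l) = 30 + l + q (d(q, l) = (q + l) + 30 = (l + q) + 30 = 30 + l + q)
d(-14, 17)*77 = (30 + 17 - 14)*77 = 33*77 = 2541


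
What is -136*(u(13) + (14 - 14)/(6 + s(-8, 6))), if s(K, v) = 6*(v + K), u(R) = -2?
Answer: 272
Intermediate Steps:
s(K, v) = 6*K + 6*v (s(K, v) = 6*(K + v) = 6*K + 6*v)
-136*(u(13) + (14 - 14)/(6 + s(-8, 6))) = -136*(-2 + (14 - 14)/(6 + (6*(-8) + 6*6))) = -136*(-2 + 0/(6 + (-48 + 36))) = -136*(-2 + 0/(6 - 12)) = -136*(-2 + 0/(-6)) = -136*(-2 + 0*(-⅙)) = -136*(-2 + 0) = -136*(-2) = 272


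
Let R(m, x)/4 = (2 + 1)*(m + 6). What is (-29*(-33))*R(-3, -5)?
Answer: 34452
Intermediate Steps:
R(m, x) = 72 + 12*m (R(m, x) = 4*((2 + 1)*(m + 6)) = 4*(3*(6 + m)) = 4*(18 + 3*m) = 72 + 12*m)
(-29*(-33))*R(-3, -5) = (-29*(-33))*(72 + 12*(-3)) = 957*(72 - 36) = 957*36 = 34452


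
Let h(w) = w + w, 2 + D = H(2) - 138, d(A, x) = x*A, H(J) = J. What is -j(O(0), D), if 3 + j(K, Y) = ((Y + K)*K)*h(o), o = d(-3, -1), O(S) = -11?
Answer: -9831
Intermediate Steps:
d(A, x) = A*x
D = -138 (D = -2 + (2 - 138) = -2 - 136 = -138)
o = 3 (o = -3*(-1) = 3)
h(w) = 2*w
j(K, Y) = -3 + 6*K*(K + Y) (j(K, Y) = -3 + ((Y + K)*K)*(2*3) = -3 + ((K + Y)*K)*6 = -3 + (K*(K + Y))*6 = -3 + 6*K*(K + Y))
-j(O(0), D) = -(-3 + 6*(-11)² + 6*(-11)*(-138)) = -(-3 + 6*121 + 9108) = -(-3 + 726 + 9108) = -1*9831 = -9831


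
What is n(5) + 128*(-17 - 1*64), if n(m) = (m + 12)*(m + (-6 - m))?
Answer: -10470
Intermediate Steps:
n(m) = -72 - 6*m (n(m) = (12 + m)*(-6) = -72 - 6*m)
n(5) + 128*(-17 - 1*64) = (-72 - 6*5) + 128*(-17 - 1*64) = (-72 - 30) + 128*(-17 - 64) = -102 + 128*(-81) = -102 - 10368 = -10470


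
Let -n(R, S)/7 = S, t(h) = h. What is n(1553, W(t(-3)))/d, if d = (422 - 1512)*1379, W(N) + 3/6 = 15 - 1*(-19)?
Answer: 67/429460 ≈ 0.00015601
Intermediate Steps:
W(N) = 67/2 (W(N) = -½ + (15 - 1*(-19)) = -½ + (15 + 19) = -½ + 34 = 67/2)
n(R, S) = -7*S
d = -1503110 (d = -1090*1379 = -1503110)
n(1553, W(t(-3)))/d = -7*67/2/(-1503110) = -469/2*(-1/1503110) = 67/429460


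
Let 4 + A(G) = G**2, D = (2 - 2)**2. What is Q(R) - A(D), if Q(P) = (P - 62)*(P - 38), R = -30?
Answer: 6260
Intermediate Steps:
Q(P) = (-62 + P)*(-38 + P)
D = 0 (D = 0**2 = 0)
A(G) = -4 + G**2
Q(R) - A(D) = (2356 + (-30)**2 - 100*(-30)) - (-4 + 0**2) = (2356 + 900 + 3000) - (-4 + 0) = 6256 - 1*(-4) = 6256 + 4 = 6260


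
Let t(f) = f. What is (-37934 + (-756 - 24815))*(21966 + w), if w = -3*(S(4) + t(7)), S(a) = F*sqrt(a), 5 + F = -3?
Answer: -1396665465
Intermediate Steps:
F = -8 (F = -5 - 3 = -8)
S(a) = -8*sqrt(a)
w = 27 (w = -3*(-8*sqrt(4) + 7) = -3*(-8*2 + 7) = -3*(-16 + 7) = -3*(-9) = 27)
(-37934 + (-756 - 24815))*(21966 + w) = (-37934 + (-756 - 24815))*(21966 + 27) = (-37934 - 25571)*21993 = -63505*21993 = -1396665465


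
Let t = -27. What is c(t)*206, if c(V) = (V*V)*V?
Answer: -4054698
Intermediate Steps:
c(V) = V**3 (c(V) = V**2*V = V**3)
c(t)*206 = (-27)**3*206 = -19683*206 = -4054698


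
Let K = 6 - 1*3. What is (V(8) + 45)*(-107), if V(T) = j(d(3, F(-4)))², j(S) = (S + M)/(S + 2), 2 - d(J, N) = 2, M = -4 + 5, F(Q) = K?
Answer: -19367/4 ≈ -4841.8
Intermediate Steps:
K = 3 (K = 6 - 3 = 3)
F(Q) = 3
M = 1
d(J, N) = 0 (d(J, N) = 2 - 1*2 = 2 - 2 = 0)
j(S) = (1 + S)/(2 + S) (j(S) = (S + 1)/(S + 2) = (1 + S)/(2 + S))
V(T) = ¼ (V(T) = ((1 + 0)/(2 + 0))² = (1/2)² = ((½)*1)² = (½)² = ¼)
(V(8) + 45)*(-107) = (¼ + 45)*(-107) = (181/4)*(-107) = -19367/4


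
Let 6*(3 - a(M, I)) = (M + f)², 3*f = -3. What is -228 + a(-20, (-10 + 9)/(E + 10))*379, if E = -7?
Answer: -53895/2 ≈ -26948.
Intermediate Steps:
f = -1 (f = (⅓)*(-3) = -1)
a(M, I) = 3 - (-1 + M)²/6 (a(M, I) = 3 - (M - 1)²/6 = 3 - (-1 + M)²/6)
-228 + a(-20, (-10 + 9)/(E + 10))*379 = -228 + (3 - (-1 - 20)²/6)*379 = -228 + (3 - ⅙*(-21)²)*379 = -228 + (3 - ⅙*441)*379 = -228 + (3 - 147/2)*379 = -228 - 141/2*379 = -228 - 53439/2 = -53895/2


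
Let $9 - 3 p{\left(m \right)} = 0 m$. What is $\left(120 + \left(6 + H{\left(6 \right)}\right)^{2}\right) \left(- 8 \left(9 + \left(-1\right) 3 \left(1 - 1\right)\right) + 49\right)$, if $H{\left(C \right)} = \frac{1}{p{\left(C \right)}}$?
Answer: $- \frac{33143}{9} \approx -3682.6$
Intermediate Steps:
$p{\left(m \right)} = 3$ ($p{\left(m \right)} = 3 - \frac{0 m}{3} = 3 - 0 = 3 + 0 = 3$)
$H{\left(C \right)} = \frac{1}{3}$
$\left(120 + \left(6 + H{\left(6 \right)}\right)^{2}\right) \left(- 8 \left(9 + \left(-1\right) 3 \left(1 - 1\right)\right) + 49\right) = \left(120 + \left(6 + \frac{1}{3}\right)^{2}\right) \left(- 8 \left(9 + \left(-1\right) 3 \left(1 - 1\right)\right) + 49\right) = \left(120 + \left(\frac{19}{3}\right)^{2}\right) \left(- 8 \left(9 - 0\right) + 49\right) = \left(120 + \frac{361}{9}\right) \left(- 8 \left(9 + 0\right) + 49\right) = \frac{1441 \left(\left(-8\right) 9 + 49\right)}{9} = \frac{1441 \left(-72 + 49\right)}{9} = \frac{1441}{9} \left(-23\right) = - \frac{33143}{9}$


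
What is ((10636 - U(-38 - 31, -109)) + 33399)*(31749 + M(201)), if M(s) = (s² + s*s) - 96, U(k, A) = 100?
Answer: 4940710425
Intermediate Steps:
M(s) = -96 + 2*s² (M(s) = (s² + s²) - 96 = 2*s² - 96 = -96 + 2*s²)
((10636 - U(-38 - 31, -109)) + 33399)*(31749 + M(201)) = ((10636 - 1*100) + 33399)*(31749 + (-96 + 2*201²)) = ((10636 - 100) + 33399)*(31749 + (-96 + 2*40401)) = (10536 + 33399)*(31749 + (-96 + 80802)) = 43935*(31749 + 80706) = 43935*112455 = 4940710425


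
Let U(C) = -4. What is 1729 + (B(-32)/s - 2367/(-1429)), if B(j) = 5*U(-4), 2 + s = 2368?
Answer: 2925672474/1690507 ≈ 1730.6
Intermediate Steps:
s = 2366 (s = -2 + 2368 = 2366)
B(j) = -20 (B(j) = 5*(-4) = -20)
1729 + (B(-32)/s - 2367/(-1429)) = 1729 + (-20/2366 - 2367/(-1429)) = 1729 + (-20*1/2366 - 2367*(-1/1429)) = 1729 + (-10/1183 + 2367/1429) = 1729 + 2785871/1690507 = 2925672474/1690507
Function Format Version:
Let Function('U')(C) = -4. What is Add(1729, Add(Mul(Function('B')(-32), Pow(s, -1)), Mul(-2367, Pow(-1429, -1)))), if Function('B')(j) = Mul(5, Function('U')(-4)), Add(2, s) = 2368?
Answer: Rational(2925672474, 1690507) ≈ 1730.6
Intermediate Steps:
s = 2366 (s = Add(-2, 2368) = 2366)
Function('B')(j) = -20 (Function('B')(j) = Mul(5, -4) = -20)
Add(1729, Add(Mul(Function('B')(-32), Pow(s, -1)), Mul(-2367, Pow(-1429, -1)))) = Add(1729, Add(Mul(-20, Pow(2366, -1)), Mul(-2367, Pow(-1429, -1)))) = Add(1729, Add(Mul(-20, Rational(1, 2366)), Mul(-2367, Rational(-1, 1429)))) = Add(1729, Add(Rational(-10, 1183), Rational(2367, 1429))) = Add(1729, Rational(2785871, 1690507)) = Rational(2925672474, 1690507)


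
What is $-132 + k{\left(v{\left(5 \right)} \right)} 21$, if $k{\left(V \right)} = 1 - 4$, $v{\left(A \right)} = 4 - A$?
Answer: $-195$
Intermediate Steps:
$k{\left(V \right)} = -3$ ($k{\left(V \right)} = 1 - 4 = -3$)
$-132 + k{\left(v{\left(5 \right)} \right)} 21 = -132 - 63 = -195$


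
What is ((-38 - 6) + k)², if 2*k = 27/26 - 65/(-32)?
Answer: 1248279561/692224 ≈ 1803.3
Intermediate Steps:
k = 1277/832 (k = (27/26 - 65/(-32))/2 = (27*(1/26) - 65*(-1/32))/2 = (27/26 + 65/32)/2 = (½)*(1277/416) = 1277/832 ≈ 1.5349)
((-38 - 6) + k)² = ((-38 - 6) + 1277/832)² = (-44 + 1277/832)² = (-35331/832)² = 1248279561/692224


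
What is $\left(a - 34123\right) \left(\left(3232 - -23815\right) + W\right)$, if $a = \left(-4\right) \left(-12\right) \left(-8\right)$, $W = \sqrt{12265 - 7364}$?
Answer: $-933310829 - 448591 \sqrt{29} \approx -9.3573 \cdot 10^{8}$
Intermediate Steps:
$W = 13 \sqrt{29}$ ($W = \sqrt{4901} = 13 \sqrt{29} \approx 70.007$)
$a = -384$ ($a = 48 \left(-8\right) = -384$)
$\left(a - 34123\right) \left(\left(3232 - -23815\right) + W\right) = \left(-384 - 34123\right) \left(\left(3232 - -23815\right) + 13 \sqrt{29}\right) = - 34507 \left(\left(3232 + 23815\right) + 13 \sqrt{29}\right) = - 34507 \left(27047 + 13 \sqrt{29}\right) = -933310829 - 448591 \sqrt{29}$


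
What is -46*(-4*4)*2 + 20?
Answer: 1492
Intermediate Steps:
-46*(-4*4)*2 + 20 = -(-736)*2 + 20 = -46*(-32) + 20 = 1472 + 20 = 1492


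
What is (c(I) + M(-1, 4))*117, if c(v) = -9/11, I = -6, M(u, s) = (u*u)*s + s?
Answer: 9243/11 ≈ 840.27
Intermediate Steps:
M(u, s) = s + s*u² (M(u, s) = u²*s + s = s*u² + s = s + s*u²)
c(v) = -9/11 (c(v) = -9*1/11 = -9/11)
(c(I) + M(-1, 4))*117 = (-9/11 + 4*(1 + (-1)²))*117 = (-9/11 + 4*(1 + 1))*117 = (-9/11 + 4*2)*117 = (-9/11 + 8)*117 = (79/11)*117 = 9243/11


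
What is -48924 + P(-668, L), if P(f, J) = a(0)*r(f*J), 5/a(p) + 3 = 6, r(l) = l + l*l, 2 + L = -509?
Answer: 194197948496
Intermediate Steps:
L = -511 (L = -2 - 509 = -511)
r(l) = l + l²
a(p) = 5/3 (a(p) = 5/(-3 + 6) = 5/3)
P(f, J) = 5*J*f*(1 + J*f)/3 (P(f, J) = 5*((f*J)*(1 + f*J))/3 = 5*((J*f)*(1 + J*f))/3 = 5*(J*f*(1 + J*f))/3 = 5*J*f*(1 + J*f)/3)
-48924 + P(-668, L) = -48924 + (5/3)*(-511)*(-668)*(1 - 511*(-668)) = -48924 + (5/3)*(-511)*(-668)*(1 + 341348) = -48924 + (5/3)*(-511)*(-668)*341349 = -48924 + 194197997420 = 194197948496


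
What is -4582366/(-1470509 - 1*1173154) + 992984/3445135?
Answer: 18411984549802/9107775929505 ≈ 2.0216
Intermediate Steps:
-4582366/(-1470509 - 1*1173154) + 992984/3445135 = -4582366/(-1470509 - 1173154) + 992984*(1/3445135) = -4582366/(-2643663) + 992984/3445135 = -4582366*(-1/2643663) + 992984/3445135 = 4582366/2643663 + 992984/3445135 = 18411984549802/9107775929505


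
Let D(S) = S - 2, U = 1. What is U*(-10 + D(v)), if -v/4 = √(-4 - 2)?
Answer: -12 - 4*I*√6 ≈ -12.0 - 9.798*I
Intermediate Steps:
v = -4*I*√6 (v = -4*√(-4 - 2) = -4*I*√6 ≈ -9.798*I)
D(S) = -2 + S
U*(-10 + D(v)) = 1*(-10 + (-2 - 4*I*√6)) = 1*(-12 - 4*I*√6) = -12 - 4*I*√6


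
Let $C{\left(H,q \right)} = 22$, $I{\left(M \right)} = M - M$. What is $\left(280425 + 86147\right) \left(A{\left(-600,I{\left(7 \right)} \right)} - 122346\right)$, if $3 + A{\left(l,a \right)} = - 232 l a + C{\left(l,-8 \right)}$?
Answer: $-44841653044$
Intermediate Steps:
$I{\left(M \right)} = 0$
$A{\left(l,a \right)} = 19 - 232 a l$ ($A{\left(l,a \right)} = -3 + \left(- 232 l a + 22\right) = -3 - \left(-22 + 232 a l\right) = 19 - 232 a l$)
$\left(280425 + 86147\right) \left(A{\left(-600,I{\left(7 \right)} \right)} - 122346\right) = \left(280425 + 86147\right) \left(\left(19 - 0 \left(-600\right)\right) - 122346\right) = 366572 \left(\left(19 + 0\right) - 122346\right) = 366572 \left(19 - 122346\right) = 366572 \left(-122327\right) = -44841653044$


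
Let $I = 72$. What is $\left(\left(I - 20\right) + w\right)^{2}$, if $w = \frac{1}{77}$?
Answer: $\frac{16040025}{5929} \approx 2705.4$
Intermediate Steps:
$w = \frac{1}{77} \approx 0.012987$
$\left(\left(I - 20\right) + w\right)^{2} = \left(\left(72 - 20\right) + \frac{1}{77}\right)^{2} = \left(52 + \frac{1}{77}\right)^{2} = \left(\frac{4005}{77}\right)^{2} = \frac{16040025}{5929}$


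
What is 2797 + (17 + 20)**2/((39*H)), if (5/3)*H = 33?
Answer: 10806062/3861 ≈ 2798.8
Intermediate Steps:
H = 99/5 (H = (3/5)*33 = 99/5 ≈ 19.800)
2797 + (17 + 20)**2/((39*H)) = 2797 + (17 + 20)**2/((39*(99/5))) = 2797 + 37**2/(3861/5) = 2797 + 1369*(5/3861) = 2797 + 6845/3861 = 10806062/3861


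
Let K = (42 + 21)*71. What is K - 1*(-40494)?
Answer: 44967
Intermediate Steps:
K = 4473 (K = 63*71 = 4473)
K - 1*(-40494) = 4473 - 1*(-40494) = 4473 + 40494 = 44967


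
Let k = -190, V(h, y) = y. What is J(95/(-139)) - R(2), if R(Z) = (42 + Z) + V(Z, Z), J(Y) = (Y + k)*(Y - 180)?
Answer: 664784309/19321 ≈ 34407.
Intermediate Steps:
J(Y) = (-190 + Y)*(-180 + Y) (J(Y) = (Y - 190)*(Y - 180) = (-190 + Y)*(-180 + Y))
R(Z) = 42 + 2*Z (R(Z) = (42 + Z) + Z = 42 + 2*Z)
J(95/(-139)) - R(2) = (34200 + (95/(-139))² - 35150/(-139)) - (42 + 2*2) = (34200 + (95*(-1/139))² - 35150*(-1)/139) - (42 + 4) = (34200 + (-95/139)² - 370*(-95/139)) - 1*46 = (34200 + 9025/19321 + 35150/139) - 46 = 665673075/19321 - 46 = 664784309/19321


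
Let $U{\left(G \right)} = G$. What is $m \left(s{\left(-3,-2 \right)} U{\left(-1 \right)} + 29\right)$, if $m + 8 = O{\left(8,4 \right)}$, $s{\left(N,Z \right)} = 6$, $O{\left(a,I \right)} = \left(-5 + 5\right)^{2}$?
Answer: $-184$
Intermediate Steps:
$O{\left(a,I \right)} = 0$ ($O{\left(a,I \right)} = 0^{2} = 0$)
$m = -8$ ($m = -8 + 0 = -8$)
$m \left(s{\left(-3,-2 \right)} U{\left(-1 \right)} + 29\right) = - 8 \left(6 \left(-1\right) + 29\right) = - 8 \left(-6 + 29\right) = \left(-8\right) 23 = -184$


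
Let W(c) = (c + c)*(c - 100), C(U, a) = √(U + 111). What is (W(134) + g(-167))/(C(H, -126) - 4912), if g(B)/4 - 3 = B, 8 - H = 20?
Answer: -41535872/24127645 - 25368*√11/24127645 ≈ -1.7250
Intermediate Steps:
H = -12 (H = 8 - 1*20 = 8 - 20 = -12)
C(U, a) = √(111 + U)
g(B) = 12 + 4*B
W(c) = 2*c*(-100 + c) (W(c) = (2*c)*(-100 + c) = 2*c*(-100 + c))
(W(134) + g(-167))/(C(H, -126) - 4912) = (2*134*(-100 + 134) + (12 + 4*(-167)))/(√(111 - 12) - 4912) = (2*134*34 + (12 - 668))/(√99 - 4912) = (9112 - 656)/(3*√11 - 4912) = 8456/(-4912 + 3*√11)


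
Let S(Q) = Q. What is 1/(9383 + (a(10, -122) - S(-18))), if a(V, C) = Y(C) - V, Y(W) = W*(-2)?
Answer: 1/9635 ≈ 0.00010379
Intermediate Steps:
Y(W) = -2*W
a(V, C) = -V - 2*C (a(V, C) = -2*C - V = -V - 2*C)
1/(9383 + (a(10, -122) - S(-18))) = 1/(9383 + ((-1*10 - 2*(-122)) - 1*(-18))) = 1/(9383 + ((-10 + 244) + 18)) = 1/(9383 + (234 + 18)) = 1/(9383 + 252) = 1/9635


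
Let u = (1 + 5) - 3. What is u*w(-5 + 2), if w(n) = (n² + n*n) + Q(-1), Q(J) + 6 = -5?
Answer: 21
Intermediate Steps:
Q(J) = -11 (Q(J) = -6 - 5 = -11)
u = 3 (u = 6 - 3 = 3)
w(n) = -11 + 2*n² (w(n) = (n² + n*n) - 11 = (n² + n²) - 11 = 2*n² - 11 = -11 + 2*n²)
u*w(-5 + 2) = 3*(-11 + 2*(-5 + 2)²) = 3*(-11 + 2*(-3)²) = 3*(-11 + 2*9) = 3*(-11 + 18) = 3*7 = 21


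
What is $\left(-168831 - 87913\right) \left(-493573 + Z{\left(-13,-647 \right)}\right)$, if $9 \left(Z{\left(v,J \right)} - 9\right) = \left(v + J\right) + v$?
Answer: $\frac{1140649149256}{9} \approx 1.2674 \cdot 10^{11}$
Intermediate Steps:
$Z{\left(v,J \right)} = 9 + \frac{J}{9} + \frac{2 v}{9}$ ($Z{\left(v,J \right)} = 9 + \frac{\left(v + J\right) + v}{9} = 9 + \frac{\left(J + v\right) + v}{9} = 9 + \frac{J + 2 v}{9} = 9 + \left(\frac{J}{9} + \frac{2 v}{9}\right) = 9 + \frac{J}{9} + \frac{2 v}{9}$)
$\left(-168831 - 87913\right) \left(-493573 + Z{\left(-13,-647 \right)}\right) = \left(-168831 - 87913\right) \left(-493573 + \left(9 + \frac{1}{9} \left(-647\right) + \frac{2}{9} \left(-13\right)\right)\right) = - 256744 \left(-493573 - \frac{592}{9}\right) = \left(-256744\right) \left(- \frac{4442749}{9}\right) = \frac{1140649149256}{9}$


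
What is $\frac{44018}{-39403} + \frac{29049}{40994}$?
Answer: $- \frac{50758165}{124252814} \approx -0.40851$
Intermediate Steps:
$\frac{44018}{-39403} + \frac{29049}{40994} = 44018 \left(- \frac{1}{39403}\right) + 29049 \cdot \frac{1}{40994} = - \frac{3386}{3031} + \frac{29049}{40994} = - \frac{50758165}{124252814}$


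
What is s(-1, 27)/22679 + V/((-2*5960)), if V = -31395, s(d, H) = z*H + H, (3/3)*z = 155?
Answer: 152442849/54066736 ≈ 2.8195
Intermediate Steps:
z = 155
s(d, H) = 156*H (s(d, H) = 155*H + H = 156*H)
s(-1, 27)/22679 + V/((-2*5960)) = (156*27)/22679 - 31395/((-2*5960)) = 4212*(1/22679) - 31395/(-11920) = 4212/22679 - 31395*(-1/11920) = 4212/22679 + 6279/2384 = 152442849/54066736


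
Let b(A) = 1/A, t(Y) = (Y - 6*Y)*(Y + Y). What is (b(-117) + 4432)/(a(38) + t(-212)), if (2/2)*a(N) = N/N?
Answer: -518543/52584363 ≈ -0.0098612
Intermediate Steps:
a(N) = 1 (a(N) = N/N = 1)
t(Y) = -10*Y² (t(Y) = (-5*Y)*(2*Y) = -10*Y²)
(b(-117) + 4432)/(a(38) + t(-212)) = (1/(-117) + 4432)/(1 - 10*(-212)²) = (-1/117 + 4432)/(1 - 10*44944) = 518543/(117*(1 - 449440)) = (518543/117)/(-449439) = (518543/117)*(-1/449439) = -518543/52584363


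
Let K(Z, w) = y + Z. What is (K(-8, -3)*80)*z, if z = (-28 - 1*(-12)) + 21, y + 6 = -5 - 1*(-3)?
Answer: -6400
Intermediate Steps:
y = -8 (y = -6 + (-5 - 1*(-3)) = -6 + (-5 + 3) = -6 - 2 = -8)
z = 5 (z = (-28 + 12) + 21 = -16 + 21 = 5)
K(Z, w) = -8 + Z
(K(-8, -3)*80)*z = ((-8 - 8)*80)*5 = -16*80*5 = -1280*5 = -6400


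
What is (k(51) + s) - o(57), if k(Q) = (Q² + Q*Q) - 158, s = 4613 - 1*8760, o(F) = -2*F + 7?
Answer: 1004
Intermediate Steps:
o(F) = 7 - 2*F
s = -4147 (s = 4613 - 8760 = -4147)
k(Q) = -158 + 2*Q² (k(Q) = (Q² + Q²) - 158 = 2*Q² - 158 = -158 + 2*Q²)
(k(51) + s) - o(57) = ((-158 + 2*51²) - 4147) - (7 - 2*57) = ((-158 + 2*2601) - 4147) - (7 - 114) = ((-158 + 5202) - 4147) - 1*(-107) = (5044 - 4147) + 107 = 897 + 107 = 1004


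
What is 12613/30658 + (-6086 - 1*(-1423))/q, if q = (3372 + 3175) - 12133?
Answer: 53353618/42813897 ≈ 1.2462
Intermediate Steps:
q = -5586 (q = 6547 - 12133 = -5586)
12613/30658 + (-6086 - 1*(-1423))/q = 12613/30658 + (-6086 - 1*(-1423))/(-5586) = 12613*(1/30658) + (-6086 + 1423)*(-1/5586) = 12613/30658 - 4663*(-1/5586) = 12613/30658 + 4663/5586 = 53353618/42813897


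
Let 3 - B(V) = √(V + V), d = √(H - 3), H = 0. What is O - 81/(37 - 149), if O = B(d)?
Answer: 417/112 - 3^(¼)*(1 + I) ≈ 2.4071 - 1.3161*I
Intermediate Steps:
d = I*√3 (d = √(0 - 3) = √(-3) = I*√3 ≈ 1.732*I)
B(V) = 3 - √2*√V (B(V) = 3 - √(V + V) = 3 - √(2*V) = 3 - √2*√V)
O = 3 - √2*3^(¼)*√I (O = 3 - √2*√(I*√3) = 3 - √2*3^(¼)*√I ≈ 1.6839 - 1.3161*I)
O - 81/(37 - 149) = (3 - 3^(¼)*(1 + I)) - 81/(37 - 149) = (3 - 3^(¼)*(1 + I)) - 81/(-112) = (3 - 3^(¼)*(1 + I)) - 1/112*(-81) = (3 - 3^(¼)*(1 + I)) + 81/112 = 417/112 - 3^(¼)*(1 + I)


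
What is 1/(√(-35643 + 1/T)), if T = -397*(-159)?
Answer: -I*√8876250087114/562473272 ≈ -0.0052968*I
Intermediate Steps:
T = 63123
1/(√(-35643 + 1/T)) = 1/(√(-35643 + 1/63123)) = 1/(√(-2249893088/63123)) = 1/(4*I*√8876250087114/63123) = -I*√8876250087114/562473272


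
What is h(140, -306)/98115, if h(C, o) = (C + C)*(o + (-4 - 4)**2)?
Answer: -13552/19623 ≈ -0.69062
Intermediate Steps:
h(C, o) = 2*C*(64 + o) (h(C, o) = (2*C)*(o + (-8)**2) = (2*C)*(o + 64) = (2*C)*(64 + o) = 2*C*(64 + o))
h(140, -306)/98115 = (2*140*(64 - 306))/98115 = (2*140*(-242))*(1/98115) = -67760*1/98115 = -13552/19623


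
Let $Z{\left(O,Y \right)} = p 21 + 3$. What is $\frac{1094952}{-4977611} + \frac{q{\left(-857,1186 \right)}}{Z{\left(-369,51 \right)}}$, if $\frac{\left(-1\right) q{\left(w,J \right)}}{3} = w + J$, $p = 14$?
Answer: $- \frac{1746034267}{492783489} \approx -3.5432$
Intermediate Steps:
$q{\left(w,J \right)} = - 3 J - 3 w$ ($q{\left(w,J \right)} = - 3 \left(w + J\right) = - 3 \left(J + w\right) = - 3 J - 3 w$)
$Z{\left(O,Y \right)} = 297$ ($Z{\left(O,Y \right)} = 14 \cdot 21 + 3 = 294 + 3 = 297$)
$\frac{1094952}{-4977611} + \frac{q{\left(-857,1186 \right)}}{Z{\left(-369,51 \right)}} = \frac{1094952}{-4977611} + \frac{\left(-3\right) 1186 - -2571}{297} = 1094952 \left(- \frac{1}{4977611}\right) + \left(-3558 + 2571\right) \frac{1}{297} = - \frac{1094952}{4977611} - \frac{329}{99} = - \frac{1746034267}{492783489}$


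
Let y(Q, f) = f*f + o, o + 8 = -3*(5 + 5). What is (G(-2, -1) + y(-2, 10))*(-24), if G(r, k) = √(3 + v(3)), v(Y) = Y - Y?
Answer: -1488 - 24*√3 ≈ -1529.6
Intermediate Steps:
v(Y) = 0
o = -38 (o = -8 - 3*(5 + 5) = -8 - 3*10 = -8 - 30 = -38)
y(Q, f) = -38 + f² (y(Q, f) = f*f - 38 = f² - 38 = -38 + f²)
G(r, k) = √3 (G(r, k) = √(3 + 0) = √3)
(G(-2, -1) + y(-2, 10))*(-24) = (√3 + (-38 + 10²))*(-24) = (√3 + (-38 + 100))*(-24) = (√3 + 62)*(-24) = (62 + √3)*(-24) = -1488 - 24*√3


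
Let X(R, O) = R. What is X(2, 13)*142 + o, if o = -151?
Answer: 133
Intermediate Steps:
X(2, 13)*142 + o = 2*142 - 151 = 284 - 151 = 133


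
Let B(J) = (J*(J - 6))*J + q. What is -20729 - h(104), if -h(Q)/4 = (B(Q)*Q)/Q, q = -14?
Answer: 4219087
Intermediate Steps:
B(J) = -14 + J**2*(-6 + J) (B(J) = (J*(J - 6))*J - 14 = (J*(-6 + J))*J - 14 = J**2*(-6 + J) - 14 = -14 + J**2*(-6 + J))
h(Q) = 56 - 4*Q**3 + 24*Q**2 (h(Q) = -4*(-14 + Q**3 - 6*Q**2)*Q/Q = -4*Q*(-14 + Q**3 - 6*Q**2)/Q = -4*(-14 + Q**3 - 6*Q**2) = 56 - 4*Q**3 + 24*Q**2)
-20729 - h(104) = -20729 - (56 - 4*104**3 + 24*104**2) = -20729 - (56 - 4*1124864 + 24*10816) = -20729 - (56 - 4499456 + 259584) = -20729 - 1*(-4239816) = -20729 + 4239816 = 4219087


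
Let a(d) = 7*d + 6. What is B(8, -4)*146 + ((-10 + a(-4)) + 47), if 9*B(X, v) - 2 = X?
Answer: 1595/9 ≈ 177.22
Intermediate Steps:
a(d) = 6 + 7*d
B(X, v) = 2/9 + X/9
B(8, -4)*146 + ((-10 + a(-4)) + 47) = (2/9 + (⅑)*8)*146 + ((-10 + (6 + 7*(-4))) + 47) = (2/9 + 8/9)*146 + ((-10 + (6 - 28)) + 47) = (10/9)*146 + ((-10 - 22) + 47) = 1460/9 + (-32 + 47) = 1460/9 + 15 = 1595/9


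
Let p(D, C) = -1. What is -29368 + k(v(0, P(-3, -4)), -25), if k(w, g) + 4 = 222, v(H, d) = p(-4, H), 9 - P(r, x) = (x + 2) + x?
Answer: -29150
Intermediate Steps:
P(r, x) = 7 - 2*x (P(r, x) = 9 - ((x + 2) + x) = 9 - ((2 + x) + x) = 9 - (2 + 2*x) = 9 + (-2 - 2*x) = 7 - 2*x)
v(H, d) = -1
k(w, g) = 218 (k(w, g) = -4 + 222 = 218)
-29368 + k(v(0, P(-3, -4)), -25) = -29368 + 218 = -29150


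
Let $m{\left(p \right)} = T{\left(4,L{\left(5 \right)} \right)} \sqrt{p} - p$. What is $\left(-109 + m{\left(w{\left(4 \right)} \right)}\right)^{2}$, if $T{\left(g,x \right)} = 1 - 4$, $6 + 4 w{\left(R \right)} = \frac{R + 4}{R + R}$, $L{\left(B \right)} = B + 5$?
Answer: $\frac{185581}{16} + \frac{1293 i \sqrt{5}}{4} \approx 11599.0 + 722.81 i$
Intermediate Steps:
$L{\left(B \right)} = 5 + B$
$w{\left(R \right)} = - \frac{3}{2} + \frac{4 + R}{8 R}$ ($w{\left(R \right)} = - \frac{3}{2} + \frac{\left(R + 4\right) \frac{1}{R + R}}{4} = - \frac{3}{2} + \frac{\left(4 + R\right) \frac{1}{2 R}}{4} = - \frac{3}{2} + \frac{\frac{1}{2} \frac{1}{R} \left(4 + R\right)}{4} = - \frac{3}{2} + \frac{4 + R}{8 R}$)
$T{\left(g,x \right)} = -3$
$m{\left(p \right)} = - p - 3 \sqrt{p}$ ($m{\left(p \right)} = - 3 \sqrt{p} - p = - p - 3 \sqrt{p}$)
$\left(-109 + m{\left(w{\left(4 \right)} \right)}\right)^{2} = \left(-109 - \left(3 \frac{\sqrt{2} \sqrt{4 - 44}}{8} + \frac{4 - 44}{8 \cdot 4}\right)\right)^{2} = \left(-109 - \left(3 \frac{\sqrt{2} \sqrt{4 - 44}}{8} + \frac{1}{8} \cdot \frac{1}{4} \left(4 - 44\right)\right)\right)^{2} = \left(-109 - \left(3 \frac{i \sqrt{5}}{2} + \frac{1}{8} \cdot \frac{1}{4} \left(-40\right)\right)\right)^{2} = \left(-109 - \left(- \frac{5}{4} + 3 \sqrt{- \frac{5}{4}}\right)\right)^{2} = \left(-109 + \left(\frac{5}{4} - 3 \frac{i \sqrt{5}}{2}\right)\right)^{2} = \left(-109 + \left(\frac{5}{4} - \frac{3 i \sqrt{5}}{2}\right)\right)^{2} = \left(- \frac{431}{4} - \frac{3 i \sqrt{5}}{2}\right)^{2}$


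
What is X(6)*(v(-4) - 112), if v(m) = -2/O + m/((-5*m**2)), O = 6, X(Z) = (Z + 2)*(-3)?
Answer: 13474/5 ≈ 2694.8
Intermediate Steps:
X(Z) = -6 - 3*Z (X(Z) = (2 + Z)*(-3) = -6 - 3*Z)
v(m) = -1/3 - 1/(5*m) (v(m) = -2/6 + m/((-5*m**2)) = -2*1/6 + m*(-1/(5*m**2)) = -1/3 - 1/(5*m))
X(6)*(v(-4) - 112) = (-6 - 3*6)*((1/15)*(-3 - 5*(-4))/(-4) - 112) = (-6 - 18)*((1/15)*(-1/4)*(-3 + 20) - 112) = -24*((1/15)*(-1/4)*17 - 112) = -24*(-17/60 - 112) = -24*(-6737/60) = 13474/5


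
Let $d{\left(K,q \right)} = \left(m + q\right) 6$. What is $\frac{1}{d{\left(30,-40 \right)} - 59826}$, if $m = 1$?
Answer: $- \frac{1}{60060} \approx -1.665 \cdot 10^{-5}$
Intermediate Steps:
$d{\left(K,q \right)} = 6 + 6 q$ ($d{\left(K,q \right)} = \left(1 + q\right) 6 = 6 + 6 q$)
$\frac{1}{d{\left(30,-40 \right)} - 59826} = \frac{1}{\left(6 + 6 \left(-40\right)\right) - 59826} = \frac{1}{\left(6 - 240\right) - 59826} = \frac{1}{-234 - 59826} = \frac{1}{-60060} = - \frac{1}{60060}$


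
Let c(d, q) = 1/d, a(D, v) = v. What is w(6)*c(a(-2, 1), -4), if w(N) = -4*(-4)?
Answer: 16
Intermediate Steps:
w(N) = 16
w(6)*c(a(-2, 1), -4) = 16/1 = 16*1 = 16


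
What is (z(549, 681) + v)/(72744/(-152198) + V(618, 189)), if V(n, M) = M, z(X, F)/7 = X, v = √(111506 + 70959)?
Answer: 13926117/683159 + 76099*√182465/14346339 ≈ 22.651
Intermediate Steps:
v = √182465 ≈ 427.16
z(X, F) = 7*X
(z(549, 681) + v)/(72744/(-152198) + V(618, 189)) = (7*549 + √182465)/(72744/(-152198) + 189) = (3843 + √182465)/(72744*(-1/152198) + 189) = (3843 + √182465)/(-36372/76099 + 189) = (3843 + √182465)/(14346339/76099) = (3843 + √182465)*(76099/14346339) = 13926117/683159 + 76099*√182465/14346339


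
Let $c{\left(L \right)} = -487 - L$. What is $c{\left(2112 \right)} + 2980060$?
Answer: $2977461$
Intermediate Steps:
$c{\left(2112 \right)} + 2980060 = \left(-487 - 2112\right) + 2980060 = -2599 + 2980060 = 2977461$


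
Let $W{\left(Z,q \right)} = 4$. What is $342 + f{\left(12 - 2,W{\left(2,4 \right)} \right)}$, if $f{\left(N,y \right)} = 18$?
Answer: $360$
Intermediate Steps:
$342 + f{\left(12 - 2,W{\left(2,4 \right)} \right)} = 342 + 18 = 360$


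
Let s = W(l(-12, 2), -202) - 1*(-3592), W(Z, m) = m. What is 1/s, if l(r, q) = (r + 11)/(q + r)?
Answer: 1/3390 ≈ 0.00029499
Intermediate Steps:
l(r, q) = (11 + r)/(q + r)
s = 3390 (s = -202 - 1*(-3592) = -202 + 3592 = 3390)
1/s = 1/3390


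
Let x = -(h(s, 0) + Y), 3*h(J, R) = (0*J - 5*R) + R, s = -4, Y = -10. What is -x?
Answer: -10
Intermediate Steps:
h(J, R) = -4*R/3 (h(J, R) = ((0*J - 5*R) + R)/3 = ((0 - 5*R) + R)/3 = (-5*R + R)/3 = (-4*R)/3 = -4*R/3)
x = 10 (x = -(-4/3*0 - 10) = -(0 - 10) = -1*(-10) = 10)
-x = -1*10 = -10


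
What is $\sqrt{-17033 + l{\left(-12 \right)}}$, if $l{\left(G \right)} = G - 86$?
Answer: $i \sqrt{17131} \approx 130.89 i$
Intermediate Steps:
$l{\left(G \right)} = -86 + G$ ($l{\left(G \right)} = G - 86 = -86 + G$)
$\sqrt{-17033 + l{\left(-12 \right)}} = \sqrt{-17033 - 98} = \sqrt{-17131} = i \sqrt{17131}$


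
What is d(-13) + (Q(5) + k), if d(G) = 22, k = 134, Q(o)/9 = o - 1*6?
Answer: 147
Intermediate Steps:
Q(o) = -54 + 9*o (Q(o) = 9*(o - 1*6) = 9*(o - 6) = 9*(-6 + o) = -54 + 9*o)
d(-13) + (Q(5) + k) = 22 + ((-54 + 9*5) + 134) = 22 + ((-54 + 45) + 134) = 22 + (-9 + 134) = 22 + 125 = 147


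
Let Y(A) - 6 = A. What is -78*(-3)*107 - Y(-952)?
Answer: 25984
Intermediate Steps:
Y(A) = 6 + A
-78*(-3)*107 - Y(-952) = -78*(-3)*107 - (6 - 952) = 234*107 - 1*(-946) = 25038 + 946 = 25984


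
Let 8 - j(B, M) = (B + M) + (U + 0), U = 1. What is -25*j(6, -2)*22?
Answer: -1650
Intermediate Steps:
j(B, M) = 7 - B - M (j(B, M) = 8 - ((B + M) + (1 + 0)) = 8 - ((B + M) + 1) = 8 - (1 + B + M) = 8 + (-1 - B - M) = 7 - B - M)
-25*j(6, -2)*22 = -25*(7 - 1*6 - 1*(-2))*22 = -25*(7 - 6 + 2)*22 = -25*3*22 = -75*22 = -1650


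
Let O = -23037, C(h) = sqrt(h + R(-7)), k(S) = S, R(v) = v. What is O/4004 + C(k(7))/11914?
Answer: -3291/572 ≈ -5.7535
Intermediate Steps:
C(h) = sqrt(-7 + h) (C(h) = sqrt(h - 7) = sqrt(-7 + h))
O/4004 + C(k(7))/11914 = -23037/4004 + sqrt(-7 + 7)/11914 = -23037*1/4004 + sqrt(0)*(1/11914) = -3291/572 + 0*(1/11914) = -3291/572 + 0 = -3291/572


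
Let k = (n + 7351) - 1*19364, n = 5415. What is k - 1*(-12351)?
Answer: 5753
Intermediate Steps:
k = -6598 (k = (5415 + 7351) - 1*19364 = 12766 - 19364 = -6598)
k - 1*(-12351) = -6598 - 1*(-12351) = -6598 + 12351 = 5753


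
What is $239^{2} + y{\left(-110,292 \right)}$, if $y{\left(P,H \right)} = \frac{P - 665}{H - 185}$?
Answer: $\frac{6111172}{107} \approx 57114.0$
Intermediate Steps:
$y{\left(P,H \right)} = \frac{-665 + P}{-185 + H}$
$239^{2} + y{\left(-110,292 \right)} = 239^{2} + \frac{-665 - 110}{-185 + 292} = 57121 + \frac{1}{107} \left(-775\right) = 57121 - \frac{775}{107} = \frac{6111172}{107}$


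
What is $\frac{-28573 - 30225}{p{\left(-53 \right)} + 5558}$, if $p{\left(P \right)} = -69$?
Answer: $- \frac{58798}{5489} \approx -10.712$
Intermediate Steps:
$\frac{-28573 - 30225}{p{\left(-53 \right)} + 5558} = \frac{-28573 - 30225}{-69 + 5558} = - \frac{58798}{5489}$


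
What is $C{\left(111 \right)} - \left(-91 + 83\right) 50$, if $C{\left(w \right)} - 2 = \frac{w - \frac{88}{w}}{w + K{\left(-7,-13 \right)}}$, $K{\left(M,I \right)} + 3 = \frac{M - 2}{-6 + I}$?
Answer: $\frac{92198369}{228771} \approx 403.02$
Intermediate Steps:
$K{\left(M,I \right)} = -3 + \frac{-2 + M}{-6 + I}$ ($K{\left(M,I \right)} = -3 + \frac{M - 2}{-6 + I} = -3 + \frac{-2 + M}{-6 + I}$)
$C{\left(w \right)} = 2 + \frac{w - \frac{88}{w}}{- \frac{48}{19} + w}$ ($C{\left(w \right)} = 2 + \frac{w - \frac{88}{w}}{w + \frac{16 - 7 - -39}{-6 - 13}} = 2 + \frac{w - \frac{88}{w}}{w + \frac{16 - 7 + 39}{-19}} = 2 + \frac{w - \frac{88}{w}}{w - \frac{48}{19}} = 2 + \frac{w - \frac{88}{w}}{- \frac{48}{19} + w}$)
$C{\left(111 \right)} - \left(-91 + 83\right) 50 = \frac{-1672 - 10656 + 57 \cdot 111^{2}}{111 \left(-48 + 19 \cdot 111\right)} - \left(-91 + 83\right) 50 = \frac{-1672 - 10656 + 57 \cdot 12321}{111 \left(-48 + 2109\right)} - \left(-8\right) 50 = \frac{-1672 - 10656 + 702297}{111 \cdot 2061} - -400 = \frac{1}{111} \cdot \frac{1}{2061} \cdot 689969 + 400 = \frac{689969}{228771} + 400 = \frac{92198369}{228771}$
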